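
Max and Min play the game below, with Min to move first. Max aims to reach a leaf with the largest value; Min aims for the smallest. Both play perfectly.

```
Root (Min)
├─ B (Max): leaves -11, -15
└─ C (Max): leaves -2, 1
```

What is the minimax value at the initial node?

-11

B (Max): max(-11, -15) = -11
C (Max): max(-2, 1) = 1
Root (Min): min(-11, 1) = -11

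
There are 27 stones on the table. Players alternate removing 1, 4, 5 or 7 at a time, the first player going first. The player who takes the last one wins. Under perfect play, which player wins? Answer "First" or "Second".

First

Positions where the player to move wins (W) vs loses (L):
i:   0  1  2  3  4  5  6  7  8  9 10 11 12 13 14 15 16 17 18 19 20 21 22 23 24 25 26 27
     L  W  L  W  W  W  W  W  L  W  L  W  W  W  W  W  L  W  L  W  W  W  W  W  L  W  L  W
Position 27 is W, so the first player wins.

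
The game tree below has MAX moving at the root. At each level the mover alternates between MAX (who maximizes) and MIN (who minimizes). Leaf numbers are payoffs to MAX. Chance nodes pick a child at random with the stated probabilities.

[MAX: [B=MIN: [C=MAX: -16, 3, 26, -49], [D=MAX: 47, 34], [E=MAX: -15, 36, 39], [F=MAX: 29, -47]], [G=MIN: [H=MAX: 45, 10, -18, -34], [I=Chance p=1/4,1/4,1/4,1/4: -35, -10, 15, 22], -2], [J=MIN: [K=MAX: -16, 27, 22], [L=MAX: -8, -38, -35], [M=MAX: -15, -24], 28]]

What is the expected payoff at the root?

C (MAX): max(-16, 3, 26, -49) = 26
D (MAX): max(47, 34) = 47
E (MAX): max(-15, 36, 39) = 39
F (MAX): max(29, -47) = 29
B (MIN): min(26, 47, 39, 29) = 26
H (MAX): max(45, 10, -18, -34) = 45
I (Chance): 1/4·-35 + 1/4·-10 + 1/4·15 + 1/4·22 = -2
G (MIN): min(45, -2, -2) = -2
K (MAX): max(-16, 27, 22) = 27
L (MAX): max(-8, -38, -35) = -8
M (MAX): max(-15, -24) = -15
J (MIN): min(27, -8, -15, 28) = -15
Root (MAX): max(26, -2, -15) = 26

26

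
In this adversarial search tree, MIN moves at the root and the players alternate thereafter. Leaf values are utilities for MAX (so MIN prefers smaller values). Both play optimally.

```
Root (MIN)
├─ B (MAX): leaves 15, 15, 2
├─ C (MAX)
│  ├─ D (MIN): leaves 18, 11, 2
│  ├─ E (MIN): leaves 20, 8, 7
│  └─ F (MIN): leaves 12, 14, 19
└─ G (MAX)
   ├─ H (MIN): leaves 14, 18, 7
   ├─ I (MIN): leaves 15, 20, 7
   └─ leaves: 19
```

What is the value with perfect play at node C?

D: min(18, 11, 2) = 2
E: min(20, 8, 7) = 7
F: min(12, 14, 19) = 12
C: max(2, 7, 12) = 12

12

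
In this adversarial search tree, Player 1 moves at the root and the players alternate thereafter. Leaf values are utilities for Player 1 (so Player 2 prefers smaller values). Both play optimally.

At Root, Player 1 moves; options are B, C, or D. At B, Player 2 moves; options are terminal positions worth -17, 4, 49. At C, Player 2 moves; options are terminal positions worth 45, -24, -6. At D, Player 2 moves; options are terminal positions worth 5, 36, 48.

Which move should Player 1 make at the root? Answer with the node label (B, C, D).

B (Player 2): min(-17, 4, 49) = -17
C (Player 2): min(45, -24, -6) = -24
D (Player 2): min(5, 36, 48) = 5
Root (Player 1): max(-17, -24, 5) = 5
Player 1 picks the child with the highest value: D (value 5).

D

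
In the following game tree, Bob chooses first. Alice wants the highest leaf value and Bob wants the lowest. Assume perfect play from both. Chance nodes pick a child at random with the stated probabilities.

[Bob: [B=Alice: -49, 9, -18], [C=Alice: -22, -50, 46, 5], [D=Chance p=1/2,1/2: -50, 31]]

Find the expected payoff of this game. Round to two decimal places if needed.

B (Alice): max(-49, 9, -18) = 9
C (Alice): max(-22, -50, 46, 5) = 46
D (Chance): 1/2·-50 + 1/2·31 = -9.5
Root (Bob): min(9, 46, -9.5) = -9.5

-9.5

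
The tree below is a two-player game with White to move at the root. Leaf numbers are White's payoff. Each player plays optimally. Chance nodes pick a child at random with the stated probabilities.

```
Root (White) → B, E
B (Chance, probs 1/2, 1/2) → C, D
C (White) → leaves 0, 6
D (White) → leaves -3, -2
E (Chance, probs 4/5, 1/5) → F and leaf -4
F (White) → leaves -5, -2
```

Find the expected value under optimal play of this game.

C (White): max(0, 6) = 6
D (White): max(-3, -2) = -2
B (Chance): 1/2·6 + 1/2·-2 = 2
F (White): max(-5, -2) = -2
E (Chance): 4/5·-2 + 1/5·-4 = -2.4
Root (White): max(2, -2.4) = 2

2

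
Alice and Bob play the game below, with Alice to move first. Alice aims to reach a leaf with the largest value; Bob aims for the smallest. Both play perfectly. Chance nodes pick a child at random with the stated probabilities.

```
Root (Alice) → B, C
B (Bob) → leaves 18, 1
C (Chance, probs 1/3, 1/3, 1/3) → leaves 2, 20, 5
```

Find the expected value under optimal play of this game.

9

B (Bob): min(18, 1) = 1
C (Chance): 1/3·2 + 1/3·20 + 1/3·5 = 9
Root (Alice): max(1, 9) = 9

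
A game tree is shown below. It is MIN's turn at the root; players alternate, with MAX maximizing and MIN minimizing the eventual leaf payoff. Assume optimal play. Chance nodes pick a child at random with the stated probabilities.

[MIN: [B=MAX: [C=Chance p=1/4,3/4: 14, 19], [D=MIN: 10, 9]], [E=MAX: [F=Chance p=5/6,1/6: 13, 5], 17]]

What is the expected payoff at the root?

C (Chance): 1/4·14 + 3/4·19 = 17.75
D (MIN): min(10, 9) = 9
B (MAX): max(17.75, 9) = 17.75
F (Chance): 5/6·13 + 1/6·5 = 11.67
E (MAX): max(11.67, 17) = 17
Root (MIN): min(17.75, 17) = 17

17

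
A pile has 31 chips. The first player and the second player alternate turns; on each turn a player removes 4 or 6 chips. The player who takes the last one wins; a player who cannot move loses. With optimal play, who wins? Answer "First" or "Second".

Positions where the player to move wins (W) vs loses (L):
i:   0  1  2  3  4  5  6  7  8  9 10 11 12 13 14 15 16 17 18 19 20 21 22 23 24 25 26 27 28 29 30 31
     L  L  L  L  W  W  W  W  W  W  L  L  L  L  W  W  W  W  W  W  L  L  L  L  W  W  W  W  W  W  L  L
Position 31 is L, so the second player wins.

Second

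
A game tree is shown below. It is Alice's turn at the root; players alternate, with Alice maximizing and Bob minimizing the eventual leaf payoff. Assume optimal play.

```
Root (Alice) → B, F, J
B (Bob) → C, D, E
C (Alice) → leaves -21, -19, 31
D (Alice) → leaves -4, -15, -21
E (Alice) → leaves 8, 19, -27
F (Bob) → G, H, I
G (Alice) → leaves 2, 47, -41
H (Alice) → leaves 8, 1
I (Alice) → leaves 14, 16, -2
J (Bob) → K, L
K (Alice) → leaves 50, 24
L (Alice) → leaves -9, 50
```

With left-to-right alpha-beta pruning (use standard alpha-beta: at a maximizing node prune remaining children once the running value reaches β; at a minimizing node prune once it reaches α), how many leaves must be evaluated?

C [α=-∞,β=+∞]: v=31
D [α=-∞,β=31]: v=-4
E [α=-∞,β=-4]: v=8 after child 1 ≥ β → β-cutoff, skip 2
B [α=-∞,β=+∞]: v=-4
G [α=-4,β=+∞]: v=47
H [α=-4,β=47]: v=8
I [α=-4,β=8]: v=14 after child 1 ≥ β → β-cutoff, skip 2
F [α=-4,β=+∞]: v=8
K [α=8,β=+∞]: v=50
L [α=8,β=50]: v=50
J [α=8,β=+∞]: v=50
Root [α=-∞,β=+∞]: v=50
Leaves evaluated: 17 of 21.

17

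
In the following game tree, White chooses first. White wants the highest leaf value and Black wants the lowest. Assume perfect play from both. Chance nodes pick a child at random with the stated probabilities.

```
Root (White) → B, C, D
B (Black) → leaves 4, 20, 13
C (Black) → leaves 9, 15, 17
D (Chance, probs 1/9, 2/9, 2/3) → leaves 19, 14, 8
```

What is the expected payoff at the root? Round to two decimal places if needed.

B (Black): min(4, 20, 13) = 4
C (Black): min(9, 15, 17) = 9
D (Chance): 1/9·19 + 2/9·14 + 2/3·8 = 10.56
Root (White): max(4, 9, 10.56) = 10.56

10.56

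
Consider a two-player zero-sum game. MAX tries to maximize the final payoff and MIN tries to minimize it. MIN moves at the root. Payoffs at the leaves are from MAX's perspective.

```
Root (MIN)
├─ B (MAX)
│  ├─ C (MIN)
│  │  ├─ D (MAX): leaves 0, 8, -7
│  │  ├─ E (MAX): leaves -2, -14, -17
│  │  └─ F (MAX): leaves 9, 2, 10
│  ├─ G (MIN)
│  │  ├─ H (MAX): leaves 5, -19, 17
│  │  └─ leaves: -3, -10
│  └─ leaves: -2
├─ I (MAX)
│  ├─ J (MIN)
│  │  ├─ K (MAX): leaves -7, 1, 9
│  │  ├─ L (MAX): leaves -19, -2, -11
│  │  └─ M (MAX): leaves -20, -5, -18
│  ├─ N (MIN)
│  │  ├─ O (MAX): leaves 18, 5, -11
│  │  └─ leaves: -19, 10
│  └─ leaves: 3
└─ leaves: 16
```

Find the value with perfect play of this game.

-2

D (MAX): max(0, 8, -7) = 8
E (MAX): max(-2, -14, -17) = -2
F (MAX): max(9, 2, 10) = 10
C (MIN): min(8, -2, 10) = -2
H (MAX): max(5, -19, 17) = 17
G (MIN): min(17, -3, -10) = -10
B (MAX): max(-2, -10, -2) = -2
K (MAX): max(-7, 1, 9) = 9
L (MAX): max(-19, -2, -11) = -2
M (MAX): max(-20, -5, -18) = -5
J (MIN): min(9, -2, -5) = -5
O (MAX): max(18, 5, -11) = 18
N (MIN): min(18, -19, 10) = -19
I (MAX): max(-5, -19, 3) = 3
Root (MIN): min(-2, 3, 16) = -2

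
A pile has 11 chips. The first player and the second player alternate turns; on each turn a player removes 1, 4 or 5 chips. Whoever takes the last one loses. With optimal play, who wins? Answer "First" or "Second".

Second

Positions where the player to move wins (W) vs loses (L):
i:   0  1  2  3  4  5  6  7  8  9 10 11
     W  L  W  L  W  W  W  W  W  L  W  L
Position 11 is L, so the second player wins.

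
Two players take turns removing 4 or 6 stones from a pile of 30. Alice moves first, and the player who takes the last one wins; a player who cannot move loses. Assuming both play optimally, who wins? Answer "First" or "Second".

Second

Mark each pile size as W (mover wins) or L (mover loses):
i:   0  1  2  3  4  5  6  7  8  9 10 11 12 13 14 15 16 17 18 19 20 21 22 23 24 25 26 27 28 29 30
     L  L  L  L  W  W  W  W  W  W  L  L  L  L  W  W  W  W  W  W  L  L  L  L  W  W  W  W  W  W  L
Position 30 is L, so the second player wins.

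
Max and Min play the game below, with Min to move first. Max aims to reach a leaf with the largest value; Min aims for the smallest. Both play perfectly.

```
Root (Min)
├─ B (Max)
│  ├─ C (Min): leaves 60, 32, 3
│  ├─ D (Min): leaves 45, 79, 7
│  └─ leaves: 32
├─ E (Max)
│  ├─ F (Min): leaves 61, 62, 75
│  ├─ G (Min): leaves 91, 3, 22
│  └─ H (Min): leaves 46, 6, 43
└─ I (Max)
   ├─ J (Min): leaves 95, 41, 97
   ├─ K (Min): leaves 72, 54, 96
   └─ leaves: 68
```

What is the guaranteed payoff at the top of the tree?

C (Min): min(60, 32, 3) = 3
D (Min): min(45, 79, 7) = 7
B (Max): max(3, 7, 32) = 32
F (Min): min(61, 62, 75) = 61
G (Min): min(91, 3, 22) = 3
H (Min): min(46, 6, 43) = 6
E (Max): max(61, 3, 6) = 61
J (Min): min(95, 41, 97) = 41
K (Min): min(72, 54, 96) = 54
I (Max): max(41, 54, 68) = 68
Root (Min): min(32, 61, 68) = 32

32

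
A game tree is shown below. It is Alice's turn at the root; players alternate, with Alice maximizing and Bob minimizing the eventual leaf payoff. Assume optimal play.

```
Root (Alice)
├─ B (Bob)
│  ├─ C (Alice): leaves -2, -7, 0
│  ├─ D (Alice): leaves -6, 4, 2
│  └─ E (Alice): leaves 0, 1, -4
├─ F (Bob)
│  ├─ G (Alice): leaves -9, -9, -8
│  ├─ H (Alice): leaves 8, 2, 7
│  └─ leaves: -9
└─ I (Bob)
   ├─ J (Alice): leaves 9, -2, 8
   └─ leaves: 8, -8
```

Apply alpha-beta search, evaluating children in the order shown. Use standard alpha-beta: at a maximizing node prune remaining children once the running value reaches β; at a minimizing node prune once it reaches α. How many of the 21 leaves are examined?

C [α=-∞,β=+∞]: v=0
D [α=-∞,β=0]: v=4 after child 2 ≥ β → β-cutoff, skip 1
E [α=-∞,β=0]: v=0 after child 1 ≥ β → β-cutoff, skip 2
B [α=-∞,β=+∞]: v=0
G [α=0,β=+∞]: v=-8
F [α=0,β=+∞]: v=-8 after child 1 ≤ α → α-cutoff, skip 2
J [α=0,β=+∞]: v=9
I [α=0,β=+∞]: v=-8
Root [α=-∞,β=+∞]: v=0
Leaves evaluated: 14 of 21.

14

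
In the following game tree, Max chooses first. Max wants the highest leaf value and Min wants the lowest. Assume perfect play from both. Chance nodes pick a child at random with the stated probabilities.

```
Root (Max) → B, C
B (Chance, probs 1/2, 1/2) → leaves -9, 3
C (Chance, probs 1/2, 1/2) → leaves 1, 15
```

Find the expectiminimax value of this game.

B (Chance): 1/2·-9 + 1/2·3 = -3
C (Chance): 1/2·1 + 1/2·15 = 8
Root (Max): max(-3, 8) = 8

8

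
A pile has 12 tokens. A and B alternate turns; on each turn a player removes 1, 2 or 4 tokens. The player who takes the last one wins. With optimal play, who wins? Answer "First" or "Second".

i:   0  1  2  3  4  5  6  7  8  9 10 11 12
     L  W  W  L  W  W  L  W  W  L  W  W  L
Position 12 is L, so the second player wins.

Second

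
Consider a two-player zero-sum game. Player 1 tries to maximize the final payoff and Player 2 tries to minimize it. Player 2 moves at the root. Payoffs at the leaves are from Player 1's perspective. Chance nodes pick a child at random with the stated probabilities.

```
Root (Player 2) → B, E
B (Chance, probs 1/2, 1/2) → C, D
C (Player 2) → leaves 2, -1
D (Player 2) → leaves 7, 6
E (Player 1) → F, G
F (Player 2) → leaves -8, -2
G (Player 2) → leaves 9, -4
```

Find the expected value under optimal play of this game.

C (Player 2): min(2, -1) = -1
D (Player 2): min(7, 6) = 6
B (Chance): 1/2·-1 + 1/2·6 = 2.5
F (Player 2): min(-8, -2) = -8
G (Player 2): min(9, -4) = -4
E (Player 1): max(-8, -4) = -4
Root (Player 2): min(2.5, -4) = -4

-4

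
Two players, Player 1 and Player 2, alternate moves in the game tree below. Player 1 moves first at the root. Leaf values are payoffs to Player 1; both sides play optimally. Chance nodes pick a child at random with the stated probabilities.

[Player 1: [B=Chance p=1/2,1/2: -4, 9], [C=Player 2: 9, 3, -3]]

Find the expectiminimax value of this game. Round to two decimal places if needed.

2.5

B (Chance): 1/2·-4 + 1/2·9 = 2.5
C (Player 2): min(9, 3, -3) = -3
Root (Player 1): max(2.5, -3) = 2.5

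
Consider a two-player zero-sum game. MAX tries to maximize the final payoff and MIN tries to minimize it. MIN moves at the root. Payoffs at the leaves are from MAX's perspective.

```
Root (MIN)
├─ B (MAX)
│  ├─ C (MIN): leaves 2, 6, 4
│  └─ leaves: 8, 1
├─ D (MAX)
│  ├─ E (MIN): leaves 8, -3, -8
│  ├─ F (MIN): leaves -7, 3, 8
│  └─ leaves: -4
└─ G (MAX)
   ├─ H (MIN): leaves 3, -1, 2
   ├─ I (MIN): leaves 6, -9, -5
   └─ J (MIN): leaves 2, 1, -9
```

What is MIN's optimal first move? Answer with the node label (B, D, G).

D

C (MIN): min(2, 6, 4) = 2
B (MAX): max(2, 8, 1) = 8
E (MIN): min(8, -3, -8) = -8
F (MIN): min(-7, 3, 8) = -7
D (MAX): max(-8, -7, -4) = -4
H (MIN): min(3, -1, 2) = -1
I (MIN): min(6, -9, -5) = -9
J (MIN): min(2, 1, -9) = -9
G (MAX): max(-1, -9, -9) = -1
Root (MIN): min(8, -4, -1) = -4
MIN picks the child with the lowest value: D (value -4).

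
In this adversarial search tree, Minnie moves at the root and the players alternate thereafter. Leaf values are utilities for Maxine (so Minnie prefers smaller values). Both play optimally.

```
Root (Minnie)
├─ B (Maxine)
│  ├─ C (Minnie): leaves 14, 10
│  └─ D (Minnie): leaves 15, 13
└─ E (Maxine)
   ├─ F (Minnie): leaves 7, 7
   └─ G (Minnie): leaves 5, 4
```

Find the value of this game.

C (Minnie): min(14, 10) = 10
D (Minnie): min(15, 13) = 13
B (Maxine): max(10, 13) = 13
F (Minnie): min(7, 7) = 7
G (Minnie): min(5, 4) = 4
E (Maxine): max(7, 4) = 7
Root (Minnie): min(13, 7) = 7

7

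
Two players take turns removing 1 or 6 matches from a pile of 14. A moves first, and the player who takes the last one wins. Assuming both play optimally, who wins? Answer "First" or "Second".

Second

W/L table (W = player to move can force a win):
i:   0  1  2  3  4  5  6  7  8  9 10 11 12 13 14
     L  W  L  W  L  W  W  L  W  L  W  L  W  W  L
Position 14 is L, so the second player wins.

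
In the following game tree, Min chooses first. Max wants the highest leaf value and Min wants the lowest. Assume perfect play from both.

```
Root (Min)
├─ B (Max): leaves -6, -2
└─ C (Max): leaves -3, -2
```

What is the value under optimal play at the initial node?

B (Max): max(-6, -2) = -2
C (Max): max(-3, -2) = -2
Root (Min): min(-2, -2) = -2

-2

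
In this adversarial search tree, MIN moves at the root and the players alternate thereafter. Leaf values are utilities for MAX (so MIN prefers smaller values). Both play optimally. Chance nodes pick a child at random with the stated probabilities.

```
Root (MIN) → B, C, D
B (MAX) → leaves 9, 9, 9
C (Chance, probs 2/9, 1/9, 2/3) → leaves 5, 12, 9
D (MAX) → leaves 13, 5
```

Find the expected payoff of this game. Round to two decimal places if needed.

B (MAX): max(9, 9, 9) = 9
C (Chance): 2/9·5 + 1/9·12 + 2/3·9 = 8.44
D (MAX): max(13, 5) = 13
Root (MIN): min(9, 8.44, 13) = 8.44

8.44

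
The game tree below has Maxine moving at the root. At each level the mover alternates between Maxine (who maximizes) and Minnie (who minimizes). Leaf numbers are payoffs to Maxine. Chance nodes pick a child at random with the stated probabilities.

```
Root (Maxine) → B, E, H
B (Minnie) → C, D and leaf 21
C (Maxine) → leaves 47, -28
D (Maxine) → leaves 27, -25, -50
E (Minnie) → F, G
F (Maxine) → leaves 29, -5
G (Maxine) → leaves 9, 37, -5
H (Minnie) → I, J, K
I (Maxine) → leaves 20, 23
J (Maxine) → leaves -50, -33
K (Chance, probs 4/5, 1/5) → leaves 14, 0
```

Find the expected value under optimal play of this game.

C (Maxine): max(47, -28) = 47
D (Maxine): max(27, -25, -50) = 27
B (Minnie): min(47, 27, 21) = 21
F (Maxine): max(29, -5) = 29
G (Maxine): max(9, 37, -5) = 37
E (Minnie): min(29, 37) = 29
I (Maxine): max(20, 23) = 23
J (Maxine): max(-50, -33) = -33
K (Chance): 4/5·14 + 1/5·0 = 11.2
H (Minnie): min(23, -33, 11.2) = -33
Root (Maxine): max(21, 29, -33) = 29

29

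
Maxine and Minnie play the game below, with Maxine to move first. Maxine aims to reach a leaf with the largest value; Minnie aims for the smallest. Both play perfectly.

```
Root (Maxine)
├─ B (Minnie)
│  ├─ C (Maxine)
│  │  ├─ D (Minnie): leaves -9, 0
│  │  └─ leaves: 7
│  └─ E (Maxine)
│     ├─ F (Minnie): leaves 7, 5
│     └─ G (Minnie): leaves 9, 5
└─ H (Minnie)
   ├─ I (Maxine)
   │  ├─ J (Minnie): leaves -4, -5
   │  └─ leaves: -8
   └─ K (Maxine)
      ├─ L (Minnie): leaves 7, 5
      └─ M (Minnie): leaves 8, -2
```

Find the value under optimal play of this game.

5

D (Minnie): min(-9, 0) = -9
C (Maxine): max(-9, 7) = 7
F (Minnie): min(7, 5) = 5
G (Minnie): min(9, 5) = 5
E (Maxine): max(5, 5) = 5
B (Minnie): min(7, 5) = 5
J (Minnie): min(-4, -5) = -5
I (Maxine): max(-5, -8) = -5
L (Minnie): min(7, 5) = 5
M (Minnie): min(8, -2) = -2
K (Maxine): max(5, -2) = 5
H (Minnie): min(-5, 5) = -5
Root (Maxine): max(5, -5) = 5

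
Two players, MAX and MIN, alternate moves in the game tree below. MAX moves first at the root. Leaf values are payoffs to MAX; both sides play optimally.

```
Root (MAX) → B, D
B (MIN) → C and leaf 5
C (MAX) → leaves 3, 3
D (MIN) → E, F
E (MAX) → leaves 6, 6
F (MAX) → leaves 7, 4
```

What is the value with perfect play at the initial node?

6

C (MAX): max(3, 3) = 3
B (MIN): min(3, 5) = 3
E (MAX): max(6, 6) = 6
F (MAX): max(7, 4) = 7
D (MIN): min(6, 7) = 6
Root (MAX): max(3, 6) = 6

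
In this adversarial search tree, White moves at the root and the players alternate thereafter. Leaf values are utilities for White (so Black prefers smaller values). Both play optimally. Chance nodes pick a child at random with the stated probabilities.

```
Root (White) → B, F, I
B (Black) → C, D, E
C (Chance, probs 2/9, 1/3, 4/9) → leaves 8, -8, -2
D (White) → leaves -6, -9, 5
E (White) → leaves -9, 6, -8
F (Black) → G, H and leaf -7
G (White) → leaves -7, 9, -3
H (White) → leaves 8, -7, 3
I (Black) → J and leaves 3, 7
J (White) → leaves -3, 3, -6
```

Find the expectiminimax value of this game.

C (Chance): 2/9·8 + 1/3·-8 + 4/9·-2 = -1.78
D (White): max(-6, -9, 5) = 5
E (White): max(-9, 6, -8) = 6
B (Black): min(-1.78, 5, 6) = -1.78
G (White): max(-7, 9, -3) = 9
H (White): max(8, -7, 3) = 8
F (Black): min(9, 8, -7) = -7
J (White): max(-3, 3, -6) = 3
I (Black): min(3, 3, 7) = 3
Root (White): max(-1.78, -7, 3) = 3

3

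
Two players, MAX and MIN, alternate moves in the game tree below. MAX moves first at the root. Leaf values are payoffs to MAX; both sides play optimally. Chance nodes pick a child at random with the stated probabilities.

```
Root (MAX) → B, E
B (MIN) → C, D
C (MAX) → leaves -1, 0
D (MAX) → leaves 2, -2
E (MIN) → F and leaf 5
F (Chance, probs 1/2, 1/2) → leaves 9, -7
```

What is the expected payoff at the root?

C (MAX): max(-1, 0) = 0
D (MAX): max(2, -2) = 2
B (MIN): min(0, 2) = 0
F (Chance): 1/2·9 + 1/2·-7 = 1
E (MIN): min(1, 5) = 1
Root (MAX): max(0, 1) = 1

1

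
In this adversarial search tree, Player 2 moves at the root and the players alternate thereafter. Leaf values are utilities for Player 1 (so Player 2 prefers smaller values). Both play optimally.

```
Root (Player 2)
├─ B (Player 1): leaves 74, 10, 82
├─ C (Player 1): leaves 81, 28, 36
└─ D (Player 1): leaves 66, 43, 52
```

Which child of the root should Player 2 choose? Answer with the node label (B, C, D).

D

B (Player 1): max(74, 10, 82) = 82
C (Player 1): max(81, 28, 36) = 81
D (Player 1): max(66, 43, 52) = 66
Root (Player 2): min(82, 81, 66) = 66
Player 2 picks the child with the lowest value: D (value 66).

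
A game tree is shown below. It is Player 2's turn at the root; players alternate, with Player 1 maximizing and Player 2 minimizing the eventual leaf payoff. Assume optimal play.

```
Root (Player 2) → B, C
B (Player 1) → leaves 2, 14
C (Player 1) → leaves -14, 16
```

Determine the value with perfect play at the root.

B (Player 1): max(2, 14) = 14
C (Player 1): max(-14, 16) = 16
Root (Player 2): min(14, 16) = 14

14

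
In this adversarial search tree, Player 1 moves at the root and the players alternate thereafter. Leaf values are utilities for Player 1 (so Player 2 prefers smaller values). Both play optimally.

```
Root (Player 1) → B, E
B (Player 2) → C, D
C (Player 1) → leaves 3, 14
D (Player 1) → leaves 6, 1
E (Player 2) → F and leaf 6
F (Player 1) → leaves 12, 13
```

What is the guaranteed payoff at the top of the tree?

6

C (Player 1): max(3, 14) = 14
D (Player 1): max(6, 1) = 6
B (Player 2): min(14, 6) = 6
F (Player 1): max(12, 13) = 13
E (Player 2): min(13, 6) = 6
Root (Player 1): max(6, 6) = 6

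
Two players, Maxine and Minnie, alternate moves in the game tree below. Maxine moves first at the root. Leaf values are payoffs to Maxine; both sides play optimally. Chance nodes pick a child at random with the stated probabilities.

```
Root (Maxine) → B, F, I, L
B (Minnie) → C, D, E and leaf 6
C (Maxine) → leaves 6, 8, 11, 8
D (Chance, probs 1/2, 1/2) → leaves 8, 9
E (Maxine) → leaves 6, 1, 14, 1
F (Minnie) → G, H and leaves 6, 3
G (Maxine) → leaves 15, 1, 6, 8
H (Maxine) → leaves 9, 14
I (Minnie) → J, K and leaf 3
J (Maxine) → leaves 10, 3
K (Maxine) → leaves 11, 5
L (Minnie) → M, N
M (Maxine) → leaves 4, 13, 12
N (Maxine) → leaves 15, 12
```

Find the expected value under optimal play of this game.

C (Maxine): max(6, 8, 11, 8) = 11
D (Chance): 1/2·8 + 1/2·9 = 8.5
E (Maxine): max(6, 1, 14, 1) = 14
B (Minnie): min(11, 8.5, 14, 6) = 6
G (Maxine): max(15, 1, 6, 8) = 15
H (Maxine): max(9, 14) = 14
F (Minnie): min(15, 14, 6, 3) = 3
J (Maxine): max(10, 3) = 10
K (Maxine): max(11, 5) = 11
I (Minnie): min(10, 11, 3) = 3
M (Maxine): max(4, 13, 12) = 13
N (Maxine): max(15, 12) = 15
L (Minnie): min(13, 15) = 13
Root (Maxine): max(6, 3, 3, 13) = 13

13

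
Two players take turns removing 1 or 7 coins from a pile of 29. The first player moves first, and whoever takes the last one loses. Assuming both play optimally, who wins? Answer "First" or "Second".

Second

Positions where the player to move wins (W) vs loses (L):
i:   0  1  2  3  4  5  6  7  8  9 10 11 12 13 14 15 16 17 18 19 20 21 22 23 24 25 26 27 28 29
     W  L  W  L  W  L  W  L  W  L  W  L  W  L  W  L  W  L  W  L  W  L  W  L  W  L  W  L  W  L
Position 29 is L, so the second player wins.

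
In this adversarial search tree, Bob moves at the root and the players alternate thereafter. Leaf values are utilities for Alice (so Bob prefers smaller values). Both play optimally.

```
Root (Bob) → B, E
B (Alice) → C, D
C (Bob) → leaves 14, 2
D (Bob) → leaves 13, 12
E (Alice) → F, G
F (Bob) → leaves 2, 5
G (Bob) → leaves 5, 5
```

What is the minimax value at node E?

F: min(2, 5) = 2
G: min(5, 5) = 5
E: max(2, 5) = 5

5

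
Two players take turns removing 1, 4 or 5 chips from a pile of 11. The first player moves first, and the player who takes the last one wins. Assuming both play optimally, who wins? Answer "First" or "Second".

First

Compute winning (W) and losing (L) positions by backward induction:
i:   0  1  2  3  4  5  6  7  8  9 10 11
     L  W  L  W  W  W  W  W  L  W  L  W
Position 11 is W, so the first player wins.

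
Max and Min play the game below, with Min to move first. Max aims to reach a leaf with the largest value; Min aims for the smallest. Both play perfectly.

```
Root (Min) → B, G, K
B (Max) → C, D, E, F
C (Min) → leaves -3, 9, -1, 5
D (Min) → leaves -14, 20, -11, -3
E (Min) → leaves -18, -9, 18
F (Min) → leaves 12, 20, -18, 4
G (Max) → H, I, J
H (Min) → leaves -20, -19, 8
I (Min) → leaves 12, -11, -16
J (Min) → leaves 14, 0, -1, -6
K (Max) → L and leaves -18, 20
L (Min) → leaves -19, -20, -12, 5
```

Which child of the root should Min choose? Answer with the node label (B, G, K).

C (Min): min(-3, 9, -1, 5) = -3
D (Min): min(-14, 20, -11, -3) = -14
E (Min): min(-18, -9, 18) = -18
F (Min): min(12, 20, -18, 4) = -18
B (Max): max(-3, -14, -18, -18) = -3
H (Min): min(-20, -19, 8) = -20
I (Min): min(12, -11, -16) = -16
J (Min): min(14, 0, -1, -6) = -6
G (Max): max(-20, -16, -6) = -6
L (Min): min(-19, -20, -12, 5) = -20
K (Max): max(-20, -18, 20) = 20
Root (Min): min(-3, -6, 20) = -6
Min picks the child with the lowest value: G (value -6).

G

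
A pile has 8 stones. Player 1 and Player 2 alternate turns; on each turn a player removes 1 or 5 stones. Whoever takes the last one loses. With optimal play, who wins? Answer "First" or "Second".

W/L table (W = player to move can force a win):
i:   0  1  2  3  4  5  6  7  8
     W  L  W  L  W  L  W  L  W
Position 8 is W, so the first player wins.

First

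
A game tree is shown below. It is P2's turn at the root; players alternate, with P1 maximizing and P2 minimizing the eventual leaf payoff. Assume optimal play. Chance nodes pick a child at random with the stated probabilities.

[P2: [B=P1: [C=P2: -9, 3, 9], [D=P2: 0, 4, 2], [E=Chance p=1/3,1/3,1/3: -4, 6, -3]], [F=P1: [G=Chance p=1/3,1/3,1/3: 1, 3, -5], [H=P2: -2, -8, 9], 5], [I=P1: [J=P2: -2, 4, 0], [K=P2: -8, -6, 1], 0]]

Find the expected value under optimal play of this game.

C (P2): min(-9, 3, 9) = -9
D (P2): min(0, 4, 2) = 0
E (Chance): 1/3·-4 + 1/3·6 + 1/3·-3 = -0.33
B (P1): max(-9, 0, -0.33) = 0
G (Chance): 1/3·1 + 1/3·3 + 1/3·-5 = -0.33
H (P2): min(-2, -8, 9) = -8
F (P1): max(-0.33, -8, 5) = 5
J (P2): min(-2, 4, 0) = -2
K (P2): min(-8, -6, 1) = -8
I (P1): max(-2, -8, 0) = 0
Root (P2): min(0, 5, 0) = 0

0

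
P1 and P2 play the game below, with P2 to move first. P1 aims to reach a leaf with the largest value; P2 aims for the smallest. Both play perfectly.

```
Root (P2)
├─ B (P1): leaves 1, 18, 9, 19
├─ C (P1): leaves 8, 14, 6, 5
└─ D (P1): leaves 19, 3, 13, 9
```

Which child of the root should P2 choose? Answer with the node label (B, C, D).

B (P1): max(1, 18, 9, 19) = 19
C (P1): max(8, 14, 6, 5) = 14
D (P1): max(19, 3, 13, 9) = 19
Root (P2): min(19, 14, 19) = 14
P2 picks the child with the lowest value: C (value 14).

C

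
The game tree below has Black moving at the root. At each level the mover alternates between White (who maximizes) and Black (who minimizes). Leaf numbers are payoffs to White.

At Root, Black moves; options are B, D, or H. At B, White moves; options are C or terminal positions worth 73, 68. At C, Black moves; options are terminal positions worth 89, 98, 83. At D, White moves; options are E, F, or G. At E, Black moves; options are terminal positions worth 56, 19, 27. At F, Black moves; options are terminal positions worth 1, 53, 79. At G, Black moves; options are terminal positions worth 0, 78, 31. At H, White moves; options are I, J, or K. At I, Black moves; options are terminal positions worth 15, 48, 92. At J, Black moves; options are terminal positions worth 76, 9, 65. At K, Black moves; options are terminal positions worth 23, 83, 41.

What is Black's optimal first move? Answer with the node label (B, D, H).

C (Black): min(89, 98, 83) = 83
B (White): max(83, 73, 68) = 83
E (Black): min(56, 19, 27) = 19
F (Black): min(1, 53, 79) = 1
G (Black): min(0, 78, 31) = 0
D (White): max(19, 1, 0) = 19
I (Black): min(15, 48, 92) = 15
J (Black): min(76, 9, 65) = 9
K (Black): min(23, 83, 41) = 23
H (White): max(15, 9, 23) = 23
Root (Black): min(83, 19, 23) = 19
Black picks the child with the lowest value: D (value 19).

D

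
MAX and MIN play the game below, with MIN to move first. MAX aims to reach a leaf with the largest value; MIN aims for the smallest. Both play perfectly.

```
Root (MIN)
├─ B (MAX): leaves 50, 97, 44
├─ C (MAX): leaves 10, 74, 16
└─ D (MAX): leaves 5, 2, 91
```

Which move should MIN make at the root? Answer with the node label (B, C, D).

C

B (MAX): max(50, 97, 44) = 97
C (MAX): max(10, 74, 16) = 74
D (MAX): max(5, 2, 91) = 91
Root (MIN): min(97, 74, 91) = 74
MIN picks the child with the lowest value: C (value 74).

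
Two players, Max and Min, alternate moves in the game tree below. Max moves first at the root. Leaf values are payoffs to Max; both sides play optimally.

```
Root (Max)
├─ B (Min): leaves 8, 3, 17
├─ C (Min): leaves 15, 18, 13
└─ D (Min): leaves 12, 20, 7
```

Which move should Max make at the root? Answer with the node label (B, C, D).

B (Min): min(8, 3, 17) = 3
C (Min): min(15, 18, 13) = 13
D (Min): min(12, 20, 7) = 7
Root (Max): max(3, 13, 7) = 13
Max picks the child with the highest value: C (value 13).

C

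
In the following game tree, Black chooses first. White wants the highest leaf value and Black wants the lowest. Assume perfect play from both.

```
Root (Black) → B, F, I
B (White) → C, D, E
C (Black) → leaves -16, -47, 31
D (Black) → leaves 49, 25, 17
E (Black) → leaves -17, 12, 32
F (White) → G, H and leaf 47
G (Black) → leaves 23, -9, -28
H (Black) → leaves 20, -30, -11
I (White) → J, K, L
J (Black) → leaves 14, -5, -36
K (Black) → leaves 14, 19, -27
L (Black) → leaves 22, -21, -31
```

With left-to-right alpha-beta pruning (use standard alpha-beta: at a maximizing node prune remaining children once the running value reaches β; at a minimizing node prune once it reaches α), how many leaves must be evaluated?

22

C [α=-∞,β=+∞]: v=-47
D [α=-47,β=+∞]: v=17
E [α=17,β=+∞]: v=-17 after child 1 ≤ α → α-cutoff, skip 2
B [α=-∞,β=+∞]: v=17
G [α=-∞,β=17]: v=-28
H [α=-28,β=17]: v=-30 after child 2 ≤ α → α-cutoff, skip 1
F [α=-∞,β=17]: v=47
J [α=-∞,β=17]: v=-36
K [α=-36,β=17]: v=-27
L [α=-27,β=17]: v=-31
I [α=-∞,β=17]: v=-27
Root [α=-∞,β=+∞]: v=-27
Leaves evaluated: 22 of 25.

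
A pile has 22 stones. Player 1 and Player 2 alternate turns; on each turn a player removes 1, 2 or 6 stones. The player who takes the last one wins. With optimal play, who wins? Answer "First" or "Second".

First

i:   0  1  2  3  4  5  6  7  8  9 10 11 12 13 14 15 16 17 18 19 20 21 22
     L  W  W  L  W  W  W  L  W  W  L  W  W  W  L  W  W  L  W  W  W  L  W
Position 22 is W, so the first player wins.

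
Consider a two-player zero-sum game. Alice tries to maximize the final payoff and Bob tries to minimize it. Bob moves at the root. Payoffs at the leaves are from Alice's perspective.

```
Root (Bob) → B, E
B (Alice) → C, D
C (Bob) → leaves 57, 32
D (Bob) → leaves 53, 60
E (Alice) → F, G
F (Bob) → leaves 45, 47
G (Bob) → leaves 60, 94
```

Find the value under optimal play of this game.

53

C (Bob): min(57, 32) = 32
D (Bob): min(53, 60) = 53
B (Alice): max(32, 53) = 53
F (Bob): min(45, 47) = 45
G (Bob): min(60, 94) = 60
E (Alice): max(45, 60) = 60
Root (Bob): min(53, 60) = 53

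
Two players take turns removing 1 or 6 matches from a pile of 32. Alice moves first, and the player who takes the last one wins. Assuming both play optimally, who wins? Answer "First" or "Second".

W/L table (W = player to move can force a win):
i:   0  1  2  3  4  5  6  7  8  9 10 11 12 13 14 15 16 17 18 19 20 21 22 23 24 25 26 27 28 29 30 31 32
     L  W  L  W  L  W  W  L  W  L  W  L  W  W  L  W  L  W  L  W  W  L  W  L  W  L  W  W  L  W  L  W  L
Position 32 is L, so the second player wins.

Second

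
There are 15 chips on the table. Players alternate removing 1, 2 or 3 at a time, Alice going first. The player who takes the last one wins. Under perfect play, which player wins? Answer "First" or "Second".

Positions where the player to move wins (W) vs loses (L):
i:   0  1  2  3  4  5  6  7  8  9 10 11 12 13 14 15
     L  W  W  W  L  W  W  W  L  W  W  W  L  W  W  W
Position 15 is W, so the first player wins.

First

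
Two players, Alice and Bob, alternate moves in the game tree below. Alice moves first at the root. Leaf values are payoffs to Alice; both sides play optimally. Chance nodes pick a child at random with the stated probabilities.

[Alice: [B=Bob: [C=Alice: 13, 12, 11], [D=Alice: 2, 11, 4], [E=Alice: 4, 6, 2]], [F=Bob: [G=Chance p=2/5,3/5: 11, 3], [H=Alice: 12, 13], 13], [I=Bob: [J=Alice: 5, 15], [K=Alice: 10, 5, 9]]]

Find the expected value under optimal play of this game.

C (Alice): max(13, 12, 11) = 13
D (Alice): max(2, 11, 4) = 11
E (Alice): max(4, 6, 2) = 6
B (Bob): min(13, 11, 6) = 6
G (Chance): 2/5·11 + 3/5·3 = 6.2
H (Alice): max(12, 13) = 13
F (Bob): min(6.2, 13, 13) = 6.2
J (Alice): max(5, 15) = 15
K (Alice): max(10, 5, 9) = 10
I (Bob): min(15, 10) = 10
Root (Alice): max(6, 6.2, 10) = 10

10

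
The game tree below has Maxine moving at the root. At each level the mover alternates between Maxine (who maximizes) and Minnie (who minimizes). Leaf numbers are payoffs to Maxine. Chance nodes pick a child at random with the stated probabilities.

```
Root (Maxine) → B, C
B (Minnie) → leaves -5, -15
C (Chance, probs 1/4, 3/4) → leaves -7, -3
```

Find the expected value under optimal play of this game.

B (Minnie): min(-5, -15) = -15
C (Chance): 1/4·-7 + 3/4·-3 = -4
Root (Maxine): max(-15, -4) = -4

-4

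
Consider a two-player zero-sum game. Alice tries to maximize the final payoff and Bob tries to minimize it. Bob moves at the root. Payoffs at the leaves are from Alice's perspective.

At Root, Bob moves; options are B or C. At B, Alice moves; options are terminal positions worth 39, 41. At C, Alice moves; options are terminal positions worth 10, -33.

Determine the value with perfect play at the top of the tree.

B (Alice): max(39, 41) = 41
C (Alice): max(10, -33) = 10
Root (Bob): min(41, 10) = 10

10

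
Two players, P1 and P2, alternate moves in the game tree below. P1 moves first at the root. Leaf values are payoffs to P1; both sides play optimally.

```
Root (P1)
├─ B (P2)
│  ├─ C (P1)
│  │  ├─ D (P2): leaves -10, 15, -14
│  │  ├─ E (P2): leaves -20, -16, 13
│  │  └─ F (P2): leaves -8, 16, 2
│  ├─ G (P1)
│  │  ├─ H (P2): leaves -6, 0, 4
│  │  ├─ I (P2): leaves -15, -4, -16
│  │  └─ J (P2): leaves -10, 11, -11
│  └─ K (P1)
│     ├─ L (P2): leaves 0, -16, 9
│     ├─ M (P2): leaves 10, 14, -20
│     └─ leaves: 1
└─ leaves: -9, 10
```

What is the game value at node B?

-8

D: min(-10, 15, -14) = -14
E: min(-20, -16, 13) = -20
F: min(-8, 16, 2) = -8
C: max(-14, -20, -8) = -8
H: min(-6, 0, 4) = -6
I: min(-15, -4, -16) = -16
J: min(-10, 11, -11) = -11
G: max(-6, -16, -11) = -6
L: min(0, -16, 9) = -16
M: min(10, 14, -20) = -20
K: max(-16, -20, 1) = 1
B: min(-8, -6, 1) = -8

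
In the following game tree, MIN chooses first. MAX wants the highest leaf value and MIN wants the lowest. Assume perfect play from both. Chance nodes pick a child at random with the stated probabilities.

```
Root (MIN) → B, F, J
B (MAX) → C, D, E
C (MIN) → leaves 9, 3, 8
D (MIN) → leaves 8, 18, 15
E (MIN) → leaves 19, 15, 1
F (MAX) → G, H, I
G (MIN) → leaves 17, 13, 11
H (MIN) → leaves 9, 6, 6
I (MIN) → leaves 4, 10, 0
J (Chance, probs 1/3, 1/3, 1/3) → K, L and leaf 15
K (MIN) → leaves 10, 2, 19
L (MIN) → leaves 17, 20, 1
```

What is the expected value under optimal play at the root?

6

C (MIN): min(9, 3, 8) = 3
D (MIN): min(8, 18, 15) = 8
E (MIN): min(19, 15, 1) = 1
B (MAX): max(3, 8, 1) = 8
G (MIN): min(17, 13, 11) = 11
H (MIN): min(9, 6, 6) = 6
I (MIN): min(4, 10, 0) = 0
F (MAX): max(11, 6, 0) = 11
K (MIN): min(10, 2, 19) = 2
L (MIN): min(17, 20, 1) = 1
J (Chance): 1/3·2 + 1/3·1 + 1/3·15 = 6
Root (MIN): min(8, 11, 6) = 6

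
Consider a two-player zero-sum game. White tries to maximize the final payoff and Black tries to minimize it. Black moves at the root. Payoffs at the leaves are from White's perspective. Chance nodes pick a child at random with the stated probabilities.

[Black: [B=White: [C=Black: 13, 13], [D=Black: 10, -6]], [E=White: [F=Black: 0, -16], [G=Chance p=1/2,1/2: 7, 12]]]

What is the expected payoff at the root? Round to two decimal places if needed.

C (Black): min(13, 13) = 13
D (Black): min(10, -6) = -6
B (White): max(13, -6) = 13
F (Black): min(0, -16) = -16
G (Chance): 1/2·7 + 1/2·12 = 9.5
E (White): max(-16, 9.5) = 9.5
Root (Black): min(13, 9.5) = 9.5

9.5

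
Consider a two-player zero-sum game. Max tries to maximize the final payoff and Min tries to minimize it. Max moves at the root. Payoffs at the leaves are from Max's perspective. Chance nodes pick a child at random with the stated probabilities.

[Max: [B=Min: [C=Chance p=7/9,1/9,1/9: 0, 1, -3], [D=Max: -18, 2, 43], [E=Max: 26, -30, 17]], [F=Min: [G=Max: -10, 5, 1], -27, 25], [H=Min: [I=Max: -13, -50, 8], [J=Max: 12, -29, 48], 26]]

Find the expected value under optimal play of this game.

8

C (Chance): 7/9·0 + 1/9·1 + 1/9·-3 = -0.22
D (Max): max(-18, 2, 43) = 43
E (Max): max(26, -30, 17) = 26
B (Min): min(-0.22, 43, 26) = -0.22
G (Max): max(-10, 5, 1) = 5
F (Min): min(5, -27, 25) = -27
I (Max): max(-13, -50, 8) = 8
J (Max): max(12, -29, 48) = 48
H (Min): min(8, 48, 26) = 8
Root (Max): max(-0.22, -27, 8) = 8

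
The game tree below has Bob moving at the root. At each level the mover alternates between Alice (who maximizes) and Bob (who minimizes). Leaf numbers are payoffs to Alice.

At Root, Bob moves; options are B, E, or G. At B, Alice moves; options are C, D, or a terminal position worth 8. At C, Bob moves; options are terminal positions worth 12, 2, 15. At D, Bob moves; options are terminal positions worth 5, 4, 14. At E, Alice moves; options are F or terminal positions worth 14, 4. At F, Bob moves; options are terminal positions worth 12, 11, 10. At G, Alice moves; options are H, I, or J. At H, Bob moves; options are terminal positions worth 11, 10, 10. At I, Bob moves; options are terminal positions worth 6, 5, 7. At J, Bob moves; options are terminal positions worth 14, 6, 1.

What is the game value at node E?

F: min(12, 11, 10) = 10
E: max(10, 14, 4) = 14

14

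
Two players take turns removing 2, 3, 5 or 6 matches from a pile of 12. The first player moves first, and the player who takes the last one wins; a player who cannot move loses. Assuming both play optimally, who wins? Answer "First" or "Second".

Positions where the player to move wins (W) vs loses (L):
i:   0  1  2  3  4  5  6  7  8  9 10 11 12
     L  L  W  W  W  W  W  W  L  L  W  W  W
Position 12 is W, so the first player wins.

First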